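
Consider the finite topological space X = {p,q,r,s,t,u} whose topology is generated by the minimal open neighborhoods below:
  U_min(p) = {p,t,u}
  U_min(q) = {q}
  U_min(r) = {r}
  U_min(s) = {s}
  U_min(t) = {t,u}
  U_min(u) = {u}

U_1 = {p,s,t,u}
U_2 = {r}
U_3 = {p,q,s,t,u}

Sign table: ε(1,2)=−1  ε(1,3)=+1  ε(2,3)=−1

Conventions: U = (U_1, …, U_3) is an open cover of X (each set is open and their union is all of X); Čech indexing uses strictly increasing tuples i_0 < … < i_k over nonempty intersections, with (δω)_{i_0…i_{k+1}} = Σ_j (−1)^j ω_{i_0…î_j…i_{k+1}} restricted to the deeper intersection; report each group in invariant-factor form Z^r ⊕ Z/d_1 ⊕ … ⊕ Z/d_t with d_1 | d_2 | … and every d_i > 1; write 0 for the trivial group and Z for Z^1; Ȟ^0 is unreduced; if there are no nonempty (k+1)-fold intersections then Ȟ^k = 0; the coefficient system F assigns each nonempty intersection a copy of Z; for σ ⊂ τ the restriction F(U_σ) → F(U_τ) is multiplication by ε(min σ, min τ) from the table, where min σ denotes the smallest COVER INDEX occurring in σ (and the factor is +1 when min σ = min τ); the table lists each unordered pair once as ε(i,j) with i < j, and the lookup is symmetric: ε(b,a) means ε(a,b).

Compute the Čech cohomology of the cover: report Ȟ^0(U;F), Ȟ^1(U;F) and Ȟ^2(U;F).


Ȟ^0 = Z^2,  Ȟ^1 = 0,  Ȟ^2 = 0

nerve of the cover:
  U13={p,s,t,u}
C dims 3,1; δ0: rk 1, SNF 1^1
Ȟ^0 = (3 − 1) − 0 = 2, so Ȟ^0 ≅ Z^2
Ȟ^1 = (1 − 0) − 1 = 0, so Ȟ^1 ≅ 0
Ȟ^2 = (0 − 0) − 0 = 0, so Ȟ^2 ≅ 0


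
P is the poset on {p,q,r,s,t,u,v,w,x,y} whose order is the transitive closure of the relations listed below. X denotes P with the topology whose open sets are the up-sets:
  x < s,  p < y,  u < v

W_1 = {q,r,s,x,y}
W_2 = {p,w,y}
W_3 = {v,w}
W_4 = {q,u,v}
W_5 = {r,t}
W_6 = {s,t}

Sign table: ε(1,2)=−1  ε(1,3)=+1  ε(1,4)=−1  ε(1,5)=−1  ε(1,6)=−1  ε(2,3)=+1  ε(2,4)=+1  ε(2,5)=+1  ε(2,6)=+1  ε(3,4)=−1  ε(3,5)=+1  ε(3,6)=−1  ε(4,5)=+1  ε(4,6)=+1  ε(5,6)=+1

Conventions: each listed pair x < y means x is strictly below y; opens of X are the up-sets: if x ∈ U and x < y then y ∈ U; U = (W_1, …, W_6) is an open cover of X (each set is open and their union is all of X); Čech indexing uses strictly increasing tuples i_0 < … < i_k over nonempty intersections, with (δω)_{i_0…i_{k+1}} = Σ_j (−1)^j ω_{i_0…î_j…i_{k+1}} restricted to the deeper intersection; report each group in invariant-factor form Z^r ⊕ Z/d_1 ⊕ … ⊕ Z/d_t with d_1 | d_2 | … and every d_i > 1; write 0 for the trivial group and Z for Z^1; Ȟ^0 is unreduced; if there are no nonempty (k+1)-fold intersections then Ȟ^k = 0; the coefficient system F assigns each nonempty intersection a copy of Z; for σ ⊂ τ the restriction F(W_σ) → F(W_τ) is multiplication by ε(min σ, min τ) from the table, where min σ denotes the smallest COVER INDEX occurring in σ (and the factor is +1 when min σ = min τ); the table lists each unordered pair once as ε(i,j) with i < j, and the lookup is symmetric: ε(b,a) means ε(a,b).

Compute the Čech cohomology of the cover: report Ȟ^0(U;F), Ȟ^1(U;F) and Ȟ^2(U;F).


Ȟ^0 ≅ 0,  Ȟ^1 ≅ Z ⊕ Z/2,  Ȟ^2 ≅ 0

nonempty intersections:
  W12={y} W14={q} W15={r} W16={s} W23={w} W34={v} W56={t}
C dims 6,7; δ0: rk 6, SNF 1^5·2
Ȟ^0: (6−6)−0=0 ⇒ 0
Ȟ^1: (7−0)−6=1 plus torsion [2] ⇒ Z ⊕ Z/2
Ȟ^2: (0−0)−0=0 ⇒ 0


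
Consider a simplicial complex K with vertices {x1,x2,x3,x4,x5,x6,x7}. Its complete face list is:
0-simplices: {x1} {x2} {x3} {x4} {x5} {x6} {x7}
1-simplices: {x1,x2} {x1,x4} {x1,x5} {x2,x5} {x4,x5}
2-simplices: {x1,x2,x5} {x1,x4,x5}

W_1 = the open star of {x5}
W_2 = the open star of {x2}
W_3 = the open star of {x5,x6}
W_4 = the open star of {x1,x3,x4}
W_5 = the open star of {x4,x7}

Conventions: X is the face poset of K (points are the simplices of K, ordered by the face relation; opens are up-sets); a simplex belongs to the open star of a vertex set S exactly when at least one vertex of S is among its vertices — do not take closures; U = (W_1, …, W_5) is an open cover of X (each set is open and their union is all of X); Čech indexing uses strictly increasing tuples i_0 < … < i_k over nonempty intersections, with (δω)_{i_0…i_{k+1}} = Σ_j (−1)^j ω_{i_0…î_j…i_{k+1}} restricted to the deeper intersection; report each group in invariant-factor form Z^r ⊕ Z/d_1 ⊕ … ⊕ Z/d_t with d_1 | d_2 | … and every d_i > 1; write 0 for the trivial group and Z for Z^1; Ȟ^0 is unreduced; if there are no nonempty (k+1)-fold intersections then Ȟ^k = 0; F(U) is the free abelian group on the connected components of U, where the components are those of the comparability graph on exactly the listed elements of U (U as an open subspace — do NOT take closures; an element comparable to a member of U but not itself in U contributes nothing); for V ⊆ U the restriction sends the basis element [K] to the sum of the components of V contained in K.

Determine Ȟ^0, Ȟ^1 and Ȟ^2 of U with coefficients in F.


nonempty overlaps:
  W1={{x5},{x1,x5},{x2,x5},{x4,x5},{x1,x2,x5},{x1,x4,x5}} W2={{x2},{x1,x2},{x2,x5},{x1,x2,x5}} W3={{x5},{x6},{x1,x5},{x2,x5},{x4,x5},{x1,x2,x5},{x1,x4,x5}} W4={{x1},{x3},{x4},{x1,x2},{x1,x4},{x1,x5},{x4,x5},{x1,x2,x5},{x1,x4,x5}} W5={{x4},{x7},{x1,x4},{x4,x5},{x1,x4,x5}}
  W12={{x2,x5},{x1,x2,x5}} W13={{x5},{x1,x5},{x2,x5},{x4,x5},{x1,x2,x5},{x1,x4,x5}} W14={{x1,x5},{x4,x5},{x1,x2,x5},{x1,x4,x5}} W15={{x4,x5},{x1,x4,x5}} W23={{x2,x5},{x1,x2,x5}} W24={{x1,x2},{x1,x2,x5}} W34={{x1,x5},{x4,x5},{x1,x2,x5},{x1,x4,x5}} W35={{x4,x5},{x1,x4,x5}} W45={{x4},{x1,x4},{x4,x5},{x1,x4,x5}}
  W123={{x2,x5},{x1,x2,x5}} W124={{x1,x2,x5}} W134={{x1,x5},{x4,x5},{x1,x2,x5},{x1,x4,x5}} W135={{x4,x5},{x1,x4,x5}} W145={{x4,x5},{x1,x4,x5}} W234={{x1,x2,x5}} W345={{x4,x5},{x1,x4,x5}}
  W1234={{x1,x2,x5}} W1345={{x4,x5},{x1,x4,x5}}
components per intersection:
  W1: {{x5},{x1,x5},{x2,x5},{x4,x5},{x1,x2,x5},{x1,x4,x5}}
  W2: {{x2},{x1,x2},{x2,x5},{x1,x2,x5}}
  W3: {{x5},{x1,x5},{x2,x5},{x4,x5},{x1,x2,x5},{x1,x4,x5}} {{x6}}
  W4: {{x1},{x4},{x1,x2},{x1,x4},{x1,x5},{x4,x5},{x1,x2,x5},{x1,x4,x5}} {{x3}}
  W5: {{x4},{x1,x4},{x4,x5},{x1,x4,x5}} {{x7}}
  W12: {{x2,x5},{x1,x2,x5}}
  W13: {{x5},{x1,x5},{x2,x5},{x4,x5},{x1,x2,x5},{x1,x4,x5}}
  W14: {{x1,x5},{x4,x5},{x1,x2,x5},{x1,x4,x5}}
  W15: {{x4,x5},{x1,x4,x5}}
  W23: {{x2,x5},{x1,x2,x5}}
  W24: {{x1,x2},{x1,x2,x5}}
  W34: {{x1,x5},{x4,x5},{x1,x2,x5},{x1,x4,x5}}
  W35: {{x4,x5},{x1,x4,x5}}
  W45: {{x4},{x1,x4},{x4,x5},{x1,x4,x5}}
  W123: {{x2,x5},{x1,x2,x5}}
  W124: {{x1,x2,x5}}
  W134: {{x1,x5},{x4,x5},{x1,x2,x5},{x1,x4,x5}}
  W135: {{x4,x5},{x1,x4,x5}}
  W145: {{x4,x5},{x1,x4,x5}}
  W234: {{x1,x2,x5}}
  W345: {{x4,x5},{x1,x4,x5}}
  W1234: {{x1,x2,x5}}
  W1345: {{x4,x5},{x1,x4,x5}}
C dims 8,9,7,2; δ0: rk 4, SNF 1^4; δ1: rk 5, SNF 1^5; δ2: rk 2, SNF 1^2
degree 0: 8−4−0 = 4 → Ȟ^0 ≅ Z^4
degree 1: 9−5−4 = 0 → Ȟ^1 ≅ 0
degree 2: 7−2−5 = 0 → Ȟ^2 ≅ 0

Ȟ^0 = Z^4, Ȟ^1 = 0, Ȟ^2 = 0


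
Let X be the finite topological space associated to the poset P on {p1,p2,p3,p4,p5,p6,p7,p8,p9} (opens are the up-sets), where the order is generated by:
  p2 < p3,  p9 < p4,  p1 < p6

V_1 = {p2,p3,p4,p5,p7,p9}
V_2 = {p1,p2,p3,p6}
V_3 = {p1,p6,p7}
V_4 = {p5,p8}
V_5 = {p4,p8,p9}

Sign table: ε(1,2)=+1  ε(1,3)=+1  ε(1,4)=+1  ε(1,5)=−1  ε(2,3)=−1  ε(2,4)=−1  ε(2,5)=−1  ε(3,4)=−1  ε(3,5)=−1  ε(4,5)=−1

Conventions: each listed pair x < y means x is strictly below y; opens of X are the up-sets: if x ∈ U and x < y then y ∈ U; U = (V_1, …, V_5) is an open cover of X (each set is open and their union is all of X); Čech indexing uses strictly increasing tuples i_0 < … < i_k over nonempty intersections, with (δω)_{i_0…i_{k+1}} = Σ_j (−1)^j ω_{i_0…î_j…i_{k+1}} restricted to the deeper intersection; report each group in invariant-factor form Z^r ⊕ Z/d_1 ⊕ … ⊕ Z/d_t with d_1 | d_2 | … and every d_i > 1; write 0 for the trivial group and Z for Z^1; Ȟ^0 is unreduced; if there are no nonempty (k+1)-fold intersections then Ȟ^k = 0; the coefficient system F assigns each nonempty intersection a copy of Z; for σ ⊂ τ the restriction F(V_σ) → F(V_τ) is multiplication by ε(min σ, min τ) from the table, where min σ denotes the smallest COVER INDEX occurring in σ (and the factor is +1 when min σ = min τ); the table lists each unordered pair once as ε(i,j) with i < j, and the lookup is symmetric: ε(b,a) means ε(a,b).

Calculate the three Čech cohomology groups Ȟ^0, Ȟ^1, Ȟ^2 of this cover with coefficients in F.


intersection data:
  V12={p2,p3} V13={p7} V14={p5} V15={p4,p9} V23={p1,p6} V45={p8}
C dims 5,6; δ0: rk 5, SNF 1^4·2
Ȟ^0 = (5 − 5) − 0 = 0, so Ȟ^0 ≅ 0
Ȟ^1 = (6 − 0) − 5 = 1 plus torsion [2], so Ȟ^1 ≅ Z ⊕ Z/2
Ȟ^2 = (0 − 0) − 0 = 0, so Ȟ^2 ≅ 0

Ȟ^0(U;F) ≅ 0,  Ȟ^1(U;F) ≅ Z ⊕ Z/2,  Ȟ^2(U;F) ≅ 0


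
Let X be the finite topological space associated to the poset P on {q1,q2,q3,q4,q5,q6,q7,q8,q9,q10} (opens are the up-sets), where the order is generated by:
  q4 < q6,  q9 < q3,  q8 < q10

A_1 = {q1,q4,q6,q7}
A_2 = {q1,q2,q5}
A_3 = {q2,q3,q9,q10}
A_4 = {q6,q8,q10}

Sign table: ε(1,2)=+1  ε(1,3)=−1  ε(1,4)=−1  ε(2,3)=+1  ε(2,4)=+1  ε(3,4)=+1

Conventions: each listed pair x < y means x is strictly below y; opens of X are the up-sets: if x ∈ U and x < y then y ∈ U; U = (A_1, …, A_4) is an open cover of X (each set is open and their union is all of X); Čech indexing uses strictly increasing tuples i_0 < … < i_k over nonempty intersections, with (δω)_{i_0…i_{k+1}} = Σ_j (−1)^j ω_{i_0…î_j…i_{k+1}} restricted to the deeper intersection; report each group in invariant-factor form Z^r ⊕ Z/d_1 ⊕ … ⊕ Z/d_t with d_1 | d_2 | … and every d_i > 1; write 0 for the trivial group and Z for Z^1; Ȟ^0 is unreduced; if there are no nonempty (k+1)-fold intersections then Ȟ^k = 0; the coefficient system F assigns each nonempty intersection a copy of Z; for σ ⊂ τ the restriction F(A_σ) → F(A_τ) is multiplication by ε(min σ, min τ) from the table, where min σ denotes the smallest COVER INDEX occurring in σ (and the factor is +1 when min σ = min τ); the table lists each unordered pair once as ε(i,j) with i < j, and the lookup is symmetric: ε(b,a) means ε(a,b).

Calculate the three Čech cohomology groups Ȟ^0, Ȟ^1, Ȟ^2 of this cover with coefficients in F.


nerve simplices:
  A12={q1} A14={q6} A23={q2} A34={q10}
C dims 4,4; δ0: rk 4, SNF 1^3·2
degree 0: 4−4−0 = 0 → Ȟ^0 ≅ 0
degree 1: 4−0−4 = 0 plus torsion [2] → Ȟ^1 ≅ Z/2
degree 2: 0−0−0 = 0 → Ȟ^2 ≅ 0

Ȟ^0(U;F) ≅ 0; Ȟ^1(U;F) ≅ Z/2; Ȟ^2(U;F) ≅ 0


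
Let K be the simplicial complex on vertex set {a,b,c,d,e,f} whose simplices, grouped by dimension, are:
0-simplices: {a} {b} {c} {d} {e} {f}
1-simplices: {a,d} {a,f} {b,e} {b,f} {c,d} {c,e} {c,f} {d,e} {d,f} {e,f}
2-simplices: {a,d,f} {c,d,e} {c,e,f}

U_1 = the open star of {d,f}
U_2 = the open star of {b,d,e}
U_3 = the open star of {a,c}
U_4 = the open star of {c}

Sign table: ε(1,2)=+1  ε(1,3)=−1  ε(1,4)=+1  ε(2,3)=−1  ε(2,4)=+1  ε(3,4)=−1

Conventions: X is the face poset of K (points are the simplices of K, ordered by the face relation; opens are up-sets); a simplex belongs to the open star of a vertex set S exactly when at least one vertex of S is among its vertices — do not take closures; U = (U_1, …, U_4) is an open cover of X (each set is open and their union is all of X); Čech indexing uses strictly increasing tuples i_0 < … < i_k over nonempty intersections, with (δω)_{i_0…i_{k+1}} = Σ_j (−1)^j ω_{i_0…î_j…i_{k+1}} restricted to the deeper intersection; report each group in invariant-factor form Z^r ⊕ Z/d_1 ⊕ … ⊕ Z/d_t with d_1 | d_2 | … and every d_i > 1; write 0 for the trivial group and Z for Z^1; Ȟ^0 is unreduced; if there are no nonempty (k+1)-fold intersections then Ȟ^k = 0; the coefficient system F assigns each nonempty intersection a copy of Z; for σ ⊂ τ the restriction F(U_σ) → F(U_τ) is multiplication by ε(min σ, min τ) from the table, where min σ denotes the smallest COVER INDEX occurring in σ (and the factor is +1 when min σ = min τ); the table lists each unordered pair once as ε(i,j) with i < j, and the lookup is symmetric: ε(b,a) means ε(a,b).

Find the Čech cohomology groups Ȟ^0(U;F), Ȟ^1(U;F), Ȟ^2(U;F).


nonempty overlaps:
  U1={{d},{f},{a,d},{a,f},{b,f},{c,d},{c,f},{d,e},{d,f},{e,f},{a,d,f},{c,d,e},{c,e,f}} U2={{b},{d},{e},{a,d},{b,e},{b,f},{c,d},{c,e},{d,e},{d,f},{e,f},{a,d,f},{c,d,e},{c,e,f}} U3={{a},{c},{a,d},{a,f},{c,d},{c,e},{c,f},{a,d,f},{c,d,e},{c,e,f}} U4={{c},{c,d},{c,e},{c,f},{c,d,e},{c,e,f}}
  U12={{d},{a,d},{b,f},{c,d},{d,e},{d,f},{e,f},{a,d,f},{c,d,e},{c,e,f}} U13={{a,d},{a,f},{c,d},{c,f},{a,d,f},{c,d,e},{c,e,f}} U14={{c,d},{c,f},{c,d,e},{c,e,f}} U23={{a,d},{c,d},{c,e},{a,d,f},{c,d,e},{c,e,f}} U24={{c,d},{c,e},{c,d,e},{c,e,f}} U34={{c},{c,d},{c,e},{c,f},{c,d,e},{c,e,f}}
  U123={{a,d},{c,d},{a,d,f},{c,d,e},{c,e,f}} U124={{c,d},{c,d,e},{c,e,f}} U134={{c,d},{c,f},{c,d,e},{c,e,f}} U234={{c,d},{c,e},{c,d,e},{c,e,f}}
  U1234={{c,d},{c,d,e},{c,e,f}}
C dims 4,6,4,1; δ0: rk 3, SNF 1^3; δ1: rk 3, SNF 1^3; δ2: rk 1, SNF 1^1
degree 0: 4−3−0 = 1 → Ȟ^0 ≅ Z
degree 1: 6−3−3 = 0 → Ȟ^1 ≅ 0
degree 2: 4−1−3 = 0 → Ȟ^2 ≅ 0

Ȟ^0 = Z; Ȟ^1 = 0; Ȟ^2 = 0


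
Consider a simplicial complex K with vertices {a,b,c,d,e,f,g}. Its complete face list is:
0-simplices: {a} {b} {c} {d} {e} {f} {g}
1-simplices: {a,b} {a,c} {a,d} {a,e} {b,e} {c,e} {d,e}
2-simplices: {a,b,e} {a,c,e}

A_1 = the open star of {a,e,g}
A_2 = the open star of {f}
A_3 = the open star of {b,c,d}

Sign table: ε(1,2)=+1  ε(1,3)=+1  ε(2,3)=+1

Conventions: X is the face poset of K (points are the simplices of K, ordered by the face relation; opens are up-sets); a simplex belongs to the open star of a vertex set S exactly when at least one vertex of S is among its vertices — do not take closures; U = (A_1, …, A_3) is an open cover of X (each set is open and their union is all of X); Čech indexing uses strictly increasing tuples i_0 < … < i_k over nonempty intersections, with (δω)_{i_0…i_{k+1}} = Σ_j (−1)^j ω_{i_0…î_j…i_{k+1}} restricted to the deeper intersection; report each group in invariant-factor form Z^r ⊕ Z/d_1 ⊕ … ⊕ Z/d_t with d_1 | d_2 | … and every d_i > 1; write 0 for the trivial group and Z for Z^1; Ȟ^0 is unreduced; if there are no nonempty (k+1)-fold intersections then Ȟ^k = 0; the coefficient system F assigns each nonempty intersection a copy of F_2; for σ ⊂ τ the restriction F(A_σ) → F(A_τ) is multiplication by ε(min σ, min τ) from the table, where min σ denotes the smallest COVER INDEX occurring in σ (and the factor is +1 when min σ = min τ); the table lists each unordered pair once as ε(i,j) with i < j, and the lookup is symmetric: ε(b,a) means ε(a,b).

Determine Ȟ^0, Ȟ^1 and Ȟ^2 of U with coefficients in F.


Ȟ^0 = Z/2 ⊕ Z/2; Ȟ^1 = 0; Ȟ^2 = 0

cover nerve:
  A1={{a},{e},{g},{a,b},{a,c},{a,d},{a,e},{b,e},{c,e},{d,e},{a,b,e},{a,c,e}} A2={{f}} A3={{b},{c},{d},{a,b},{a,c},{a,d},{b,e},{c,e},{d,e},{a,b,e},{a,c,e}}
  A13={{a,b},{a,c},{a,d},{b,e},{c,e},{d,e},{a,b,e},{a,c,e}}
C dims 3,1; δ0: rk_F2 1
Ȟ^0: (3−1)−0=2 ⇒ Z/2 ⊕ Z/2
Ȟ^1: (1−0)−1=0 ⇒ 0
Ȟ^2: (0−0)−0=0 ⇒ 0


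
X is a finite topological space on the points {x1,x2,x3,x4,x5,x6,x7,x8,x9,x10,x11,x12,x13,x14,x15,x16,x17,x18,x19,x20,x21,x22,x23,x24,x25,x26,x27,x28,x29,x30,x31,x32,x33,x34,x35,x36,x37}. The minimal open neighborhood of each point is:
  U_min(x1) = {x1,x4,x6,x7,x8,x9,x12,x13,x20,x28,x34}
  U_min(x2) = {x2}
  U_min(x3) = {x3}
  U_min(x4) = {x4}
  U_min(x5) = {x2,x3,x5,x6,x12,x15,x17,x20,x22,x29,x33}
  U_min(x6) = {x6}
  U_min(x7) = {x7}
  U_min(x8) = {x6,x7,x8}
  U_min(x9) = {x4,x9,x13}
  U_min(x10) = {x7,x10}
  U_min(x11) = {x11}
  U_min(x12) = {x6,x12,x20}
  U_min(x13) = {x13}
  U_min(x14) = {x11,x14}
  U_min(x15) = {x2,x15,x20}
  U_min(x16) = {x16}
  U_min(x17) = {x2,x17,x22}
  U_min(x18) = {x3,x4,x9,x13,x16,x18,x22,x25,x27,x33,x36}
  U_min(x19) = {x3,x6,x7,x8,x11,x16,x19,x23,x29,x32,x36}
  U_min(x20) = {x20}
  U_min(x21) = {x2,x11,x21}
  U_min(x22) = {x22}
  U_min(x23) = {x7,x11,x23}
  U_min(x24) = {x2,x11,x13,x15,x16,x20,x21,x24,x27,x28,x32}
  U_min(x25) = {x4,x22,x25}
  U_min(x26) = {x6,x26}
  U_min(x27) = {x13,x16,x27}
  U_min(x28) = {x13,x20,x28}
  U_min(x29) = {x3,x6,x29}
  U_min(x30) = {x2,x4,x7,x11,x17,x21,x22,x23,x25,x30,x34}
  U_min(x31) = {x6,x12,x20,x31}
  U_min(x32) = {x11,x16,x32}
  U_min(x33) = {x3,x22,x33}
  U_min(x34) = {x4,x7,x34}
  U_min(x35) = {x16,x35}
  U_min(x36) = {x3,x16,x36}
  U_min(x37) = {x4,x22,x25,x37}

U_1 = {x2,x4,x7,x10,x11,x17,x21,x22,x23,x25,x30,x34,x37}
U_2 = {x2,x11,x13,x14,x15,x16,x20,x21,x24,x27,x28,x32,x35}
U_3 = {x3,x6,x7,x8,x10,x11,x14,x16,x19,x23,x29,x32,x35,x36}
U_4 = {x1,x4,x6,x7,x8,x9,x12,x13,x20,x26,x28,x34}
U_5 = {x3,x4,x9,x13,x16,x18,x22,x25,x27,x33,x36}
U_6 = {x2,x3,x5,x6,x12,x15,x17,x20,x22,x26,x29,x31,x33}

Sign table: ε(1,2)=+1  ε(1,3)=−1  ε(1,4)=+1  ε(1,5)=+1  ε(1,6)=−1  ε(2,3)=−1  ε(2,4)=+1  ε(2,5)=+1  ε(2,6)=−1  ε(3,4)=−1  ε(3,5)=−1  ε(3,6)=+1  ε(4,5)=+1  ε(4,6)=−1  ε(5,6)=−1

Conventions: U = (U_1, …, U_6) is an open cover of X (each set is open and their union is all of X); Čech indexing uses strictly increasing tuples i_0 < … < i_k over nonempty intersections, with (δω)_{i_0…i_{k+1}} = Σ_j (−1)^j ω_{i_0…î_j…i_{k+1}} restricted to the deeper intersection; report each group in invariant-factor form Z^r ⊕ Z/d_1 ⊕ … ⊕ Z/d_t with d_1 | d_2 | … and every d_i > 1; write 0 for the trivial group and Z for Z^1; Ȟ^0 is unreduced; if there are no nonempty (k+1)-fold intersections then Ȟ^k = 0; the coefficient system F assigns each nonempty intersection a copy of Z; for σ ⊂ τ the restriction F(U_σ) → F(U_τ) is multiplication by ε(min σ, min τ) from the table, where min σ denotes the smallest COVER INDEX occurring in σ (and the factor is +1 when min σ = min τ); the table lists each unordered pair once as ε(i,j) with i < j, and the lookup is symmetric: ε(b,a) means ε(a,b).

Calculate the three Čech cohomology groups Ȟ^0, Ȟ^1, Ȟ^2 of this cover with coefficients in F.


Ȟ^0 ≅ Z,  Ȟ^1 ≅ 0,  Ȟ^2 ≅ Z/2

nerve of the cover:
  U12={x2,x11,x21} U13={x7,x10,x11,x23} U14={x4,x7,x34} U15={x4,x22,x25} U16={x2,x17,x22} U23={x11,x14,x16,x32,x35} U24={x13,x20,x28} U25={x13,x16,x27} U26={x2,x15,x20} U34={x6,x7,x8} U35={x3,x16,x36} U36={x3,x6,x29} U45={x4,x9,x13} U46={x6,x12,x20,x26} U56={x3,x22,x33}
  U123={x11} U126={x2} U134={x7} U145={x4} U156={x22} U235={x16} U245={x13} U246={x20} U346={x6} U356={x3}
C dims 6,15,10; δ0: rk 5, SNF 1^5; δ1: rk 10, SNF 1^9·2
Ȟ^0 = (6 − 5) − 0 = 1, so Ȟ^0 ≅ Z
Ȟ^1 = (15 − 10) − 5 = 0, so Ȟ^1 ≅ 0
Ȟ^2 = (10 − 0) − 10 = 0 plus torsion [2], so Ȟ^2 ≅ Z/2


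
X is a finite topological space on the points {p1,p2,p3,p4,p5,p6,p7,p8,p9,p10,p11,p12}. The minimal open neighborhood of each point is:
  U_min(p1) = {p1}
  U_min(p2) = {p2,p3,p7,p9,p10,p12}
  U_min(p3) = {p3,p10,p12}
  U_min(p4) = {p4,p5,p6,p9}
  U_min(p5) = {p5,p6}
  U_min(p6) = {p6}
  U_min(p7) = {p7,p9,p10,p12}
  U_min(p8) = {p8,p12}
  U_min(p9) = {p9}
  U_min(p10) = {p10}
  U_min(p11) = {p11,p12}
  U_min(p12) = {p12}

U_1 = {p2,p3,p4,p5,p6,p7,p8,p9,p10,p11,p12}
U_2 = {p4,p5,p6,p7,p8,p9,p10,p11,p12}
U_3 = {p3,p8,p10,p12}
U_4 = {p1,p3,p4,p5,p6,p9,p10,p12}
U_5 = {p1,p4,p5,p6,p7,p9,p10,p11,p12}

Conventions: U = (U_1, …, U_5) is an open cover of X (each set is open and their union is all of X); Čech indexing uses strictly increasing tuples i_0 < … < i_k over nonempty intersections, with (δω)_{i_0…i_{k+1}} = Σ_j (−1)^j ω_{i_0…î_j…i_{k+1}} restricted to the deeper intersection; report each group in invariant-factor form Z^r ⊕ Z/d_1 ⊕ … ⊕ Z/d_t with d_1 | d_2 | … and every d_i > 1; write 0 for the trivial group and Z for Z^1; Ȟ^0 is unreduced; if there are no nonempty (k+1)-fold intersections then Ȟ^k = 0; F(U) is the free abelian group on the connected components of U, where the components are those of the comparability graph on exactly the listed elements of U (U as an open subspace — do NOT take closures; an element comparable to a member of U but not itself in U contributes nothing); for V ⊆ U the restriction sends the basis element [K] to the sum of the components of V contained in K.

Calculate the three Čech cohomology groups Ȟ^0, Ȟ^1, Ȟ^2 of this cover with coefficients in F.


nerve simplices:
  U12={p4,p5,p6,p7,p8,p9,p10,p11,p12} U13={p3,p8,p10,p12} U14={p3,p4,p5,p6,p9,p10,p12} U15={p4,p5,p6,p7,p9,p10,p11,p12} U23={p8,p10,p12} U24={p4,p5,p6,p9,p10,p12} U25={p4,p5,p6,p7,p9,p10,p11,p12} U34={p3,p10,p12} U35={p10,p12} U45={p1,p4,p5,p6,p9,p10,p12}
  U123={p8,p10,p12} U124={p4,p5,p6,p9,p10,p12} U125={p4,p5,p6,p7,p9,p10,p11,p12} U134={p3,p10,p12} U135={p10,p12} U145={p4,p5,p6,p9,p10,p12} U234={p10,p12} U235={p10,p12} U245={p4,p5,p6,p9,p10,p12} U345={p10,p12}
  U1234={p10,p12} U1235={p10,p12} U1245={p4,p5,p6,p9,p10,p12} U1345={p10,p12} U2345={p10,p12}
  U12345={p10,p12}
components per intersection:
  U1: {p2,p3,p4,p5,p6,p7,p8,p9,p10,p11,p12}
  U2: {p4,p5,p6,p7,p8,p9,p10,p11,p12}
  U3: {p3,p8,p10,p12}
  U4: {p1} {p3,p10,p12} {p4,p5,p6,p9}
  U5: {p1} {p4,p5,p6,p7,p9,p10,p11,p12}
  U12: {p4,p5,p6,p7,p8,p9,p10,p11,p12}
  U13: {p3,p8,p10,p12}
  U14: {p3,p10,p12} {p4,p5,p6,p9}
  U15: {p4,p5,p6,p7,p9,p10,p11,p12}
  U23: {p8,p12} {p10}
  U24: {p4,p5,p6,p9} {p10} {p12}
  U25: {p4,p5,p6,p7,p9,p10,p11,p12}
  U34: {p3,p10,p12}
  U35: {p10} {p12}
  U45: {p1} {p4,p5,p6,p9} {p10} {p12}
  U123: {p8,p12} {p10}
  U124: {p4,p5,p6,p9} {p10} {p12}
  U125: {p4,p5,p6,p7,p9,p10,p11,p12}
  U134: {p3,p10,p12}
  U135: {p10} {p12}
  U145: {p4,p5,p6,p9} {p10} {p12}
  U234: {p10} {p12}
  U235: {p10} {p12}
  U245: {p4,p5,p6,p9} {p10} {p12}
  U345: {p10} {p12}
  U1234: {p10} {p12}
  U1235: {p10} {p12}
  U1245: {p4,p5,p6,p9} {p10} {p12}
  U1345: {p10} {p12}
  U2345: {p10} {p12}
  U12345: {p10} {p12}
C dims 8,18,21,11; δ0: rk 6, SNF 1^6; δ1: rk 12, SNF 1^12; δ2: rk 9, SNF 1^9
degree 0: 8−6−0 = 2 → Ȟ^0 ≅ Z^2
degree 1: 18−12−6 = 0 → Ȟ^1 ≅ 0
degree 2: 21−9−12 = 0 → Ȟ^2 ≅ 0

Ȟ^0 ≅ Z^2; Ȟ^1 ≅ 0; Ȟ^2 ≅ 0


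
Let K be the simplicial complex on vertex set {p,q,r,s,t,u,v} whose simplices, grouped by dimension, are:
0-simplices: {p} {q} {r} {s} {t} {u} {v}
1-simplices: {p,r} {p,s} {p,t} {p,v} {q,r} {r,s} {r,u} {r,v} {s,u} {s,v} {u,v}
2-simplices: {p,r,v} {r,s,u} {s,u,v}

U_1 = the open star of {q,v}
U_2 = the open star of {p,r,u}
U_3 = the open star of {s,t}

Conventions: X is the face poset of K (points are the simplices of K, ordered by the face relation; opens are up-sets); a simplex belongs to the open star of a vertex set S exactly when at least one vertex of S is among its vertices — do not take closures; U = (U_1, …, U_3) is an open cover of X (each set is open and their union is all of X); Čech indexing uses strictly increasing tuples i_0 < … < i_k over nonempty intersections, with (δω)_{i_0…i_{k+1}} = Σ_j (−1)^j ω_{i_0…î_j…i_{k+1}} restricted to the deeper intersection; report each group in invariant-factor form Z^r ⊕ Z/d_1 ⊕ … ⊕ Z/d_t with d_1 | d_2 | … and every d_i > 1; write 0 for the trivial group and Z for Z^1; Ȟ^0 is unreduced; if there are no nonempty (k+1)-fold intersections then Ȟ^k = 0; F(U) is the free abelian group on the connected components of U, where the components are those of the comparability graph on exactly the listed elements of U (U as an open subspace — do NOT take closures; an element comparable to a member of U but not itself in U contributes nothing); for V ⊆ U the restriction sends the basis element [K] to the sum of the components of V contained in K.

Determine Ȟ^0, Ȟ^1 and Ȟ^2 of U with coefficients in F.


Ȟ^0(U;F) ≅ Z, Ȟ^1(U;F) ≅ Z^2, Ȟ^2(U;F) ≅ 0

nerve of the cover:
  U1={{q},{v},{p,v},{q,r},{r,v},{s,v},{u,v},{p,r,v},{s,u,v}} U2={{p},{r},{u},{p,r},{p,s},{p,t},{p,v},{q,r},{r,s},{r,u},{r,v},{s,u},{u,v},{p,r,v},{r,s,u},{s,u,v}} U3={{s},{t},{p,s},{p,t},{r,s},{s,u},{s,v},{r,s,u},{s,u,v}}
  U12={{p,v},{q,r},{r,v},{u,v},{p,r,v},{s,u,v}} U13={{s,v},{s,u,v}} U23={{p,s},{p,t},{r,s},{s,u},{r,s,u},{s,u,v}}
  U123={{s,u,v}}
components per intersection:
  U1: {{q},{q,r}} {{v},{p,v},{r,v},{s,v},{u,v},{p,r,v},{s,u,v}}
  U2: {{p},{r},{u},{p,r},{p,s},{p,t},{p,v},{q,r},{r,s},{r,u},{r,v},{s,u},{u,v},{p,r,v},{r,s,u},{s,u,v}}
  U3: {{s},{p,s},{r,s},{s,u},{s,v},{r,s,u},{s,u,v}} {{t},{p,t}}
  U12: {{p,v},{r,v},{p,r,v}} {{q,r}} {{u,v},{s,u,v}}
  U13: {{s,v},{s,u,v}}
  U23: {{p,s}} {{p,t}} {{r,s},{s,u},{r,s,u},{s,u,v}}
  U123: {{s,u,v}}
C dims 5,7,1; δ0: rk 4, SNF 1^4; δ1: rk 1, SNF 1^1
Ȟ^0 = (5 − 4) − 0 = 1, so Ȟ^0 ≅ Z
Ȟ^1 = (7 − 1) − 4 = 2, so Ȟ^1 ≅ Z^2
Ȟ^2 = (1 − 0) − 1 = 0, so Ȟ^2 ≅ 0


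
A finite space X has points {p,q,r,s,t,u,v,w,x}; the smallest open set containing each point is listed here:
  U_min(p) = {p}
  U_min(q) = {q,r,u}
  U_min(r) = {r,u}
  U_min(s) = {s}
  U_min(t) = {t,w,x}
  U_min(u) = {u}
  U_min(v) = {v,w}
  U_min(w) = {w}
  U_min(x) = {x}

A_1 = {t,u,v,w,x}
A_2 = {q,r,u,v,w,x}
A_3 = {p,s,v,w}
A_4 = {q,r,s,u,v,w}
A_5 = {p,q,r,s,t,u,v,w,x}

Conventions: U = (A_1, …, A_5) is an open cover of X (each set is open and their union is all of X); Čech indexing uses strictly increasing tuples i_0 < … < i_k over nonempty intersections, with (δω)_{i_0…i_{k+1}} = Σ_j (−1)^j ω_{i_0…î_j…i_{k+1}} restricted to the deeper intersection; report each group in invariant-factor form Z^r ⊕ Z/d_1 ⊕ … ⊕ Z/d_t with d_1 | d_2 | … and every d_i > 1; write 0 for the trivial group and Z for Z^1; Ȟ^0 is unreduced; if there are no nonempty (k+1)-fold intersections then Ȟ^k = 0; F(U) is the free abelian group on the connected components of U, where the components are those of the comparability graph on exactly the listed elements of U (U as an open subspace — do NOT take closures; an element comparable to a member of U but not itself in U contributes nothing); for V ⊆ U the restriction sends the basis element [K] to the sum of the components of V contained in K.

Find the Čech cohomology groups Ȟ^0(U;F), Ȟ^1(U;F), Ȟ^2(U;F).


nerve simplices:
  A12={u,v,w,x} A13={v,w} A14={u,v,w} A15={t,u,v,w,x} A23={v,w} A24={q,r,u,v,w} A25={q,r,u,v,w,x} A34={s,v,w} A35={p,s,v,w} A45={q,r,s,u,v,w}
  A123={v,w} A124={u,v,w} A125={u,v,w,x} A134={v,w} A135={v,w} A145={u,v,w} A234={v,w} A235={v,w} A245={q,r,u,v,w} A345={s,v,w}
  A1234={v,w} A1235={v,w} A1245={u,v,w} A1345={v,w} A2345={v,w}
  A12345={v,w}
components per intersection:
  A1: {t,v,w,x} {u}
  A2: {q,r,u} {v,w} {x}
  A3: {p} {s} {v,w}
  A4: {q,r,u} {s} {v,w}
  A5: {p} {q,r,u} {s} {t,v,w,x}
  A12: {u} {v,w} {x}
  A13: {v,w}
  A14: {u} {v,w}
  A15: {t,v,w,x} {u}
  A23: {v,w}
  A24: {q,r,u} {v,w}
  A25: {q,r,u} {v,w} {x}
  A34: {s} {v,w}
  A35: {p} {s} {v,w}
  A45: {q,r,u} {s} {v,w}
  A123: {v,w}
  A124: {u} {v,w}
  A125: {u} {v,w} {x}
  A134: {v,w}
  A135: {v,w}
  A145: {u} {v,w}
  A234: {v,w}
  A235: {v,w}
  A245: {q,r,u} {v,w}
  A345: {s} {v,w}
  A1234: {v,w}
  A1235: {v,w}
  A1245: {u} {v,w}
  A1345: {v,w}
  A2345: {v,w}
  A12345: {v,w}
C dims 15,22,16,6; δ0: rk 11, SNF 1^11; δ1: rk 11, SNF 1^11; δ2: rk 5, SNF 1^5
degree 0: 15−11−0 = 4 → Ȟ^0 ≅ Z^4
degree 1: 22−11−11 = 0 → Ȟ^1 ≅ 0
degree 2: 16−5−11 = 0 → Ȟ^2 ≅ 0

Ȟ^0 ≅ Z^4, Ȟ^1 ≅ 0 and Ȟ^2 ≅ 0


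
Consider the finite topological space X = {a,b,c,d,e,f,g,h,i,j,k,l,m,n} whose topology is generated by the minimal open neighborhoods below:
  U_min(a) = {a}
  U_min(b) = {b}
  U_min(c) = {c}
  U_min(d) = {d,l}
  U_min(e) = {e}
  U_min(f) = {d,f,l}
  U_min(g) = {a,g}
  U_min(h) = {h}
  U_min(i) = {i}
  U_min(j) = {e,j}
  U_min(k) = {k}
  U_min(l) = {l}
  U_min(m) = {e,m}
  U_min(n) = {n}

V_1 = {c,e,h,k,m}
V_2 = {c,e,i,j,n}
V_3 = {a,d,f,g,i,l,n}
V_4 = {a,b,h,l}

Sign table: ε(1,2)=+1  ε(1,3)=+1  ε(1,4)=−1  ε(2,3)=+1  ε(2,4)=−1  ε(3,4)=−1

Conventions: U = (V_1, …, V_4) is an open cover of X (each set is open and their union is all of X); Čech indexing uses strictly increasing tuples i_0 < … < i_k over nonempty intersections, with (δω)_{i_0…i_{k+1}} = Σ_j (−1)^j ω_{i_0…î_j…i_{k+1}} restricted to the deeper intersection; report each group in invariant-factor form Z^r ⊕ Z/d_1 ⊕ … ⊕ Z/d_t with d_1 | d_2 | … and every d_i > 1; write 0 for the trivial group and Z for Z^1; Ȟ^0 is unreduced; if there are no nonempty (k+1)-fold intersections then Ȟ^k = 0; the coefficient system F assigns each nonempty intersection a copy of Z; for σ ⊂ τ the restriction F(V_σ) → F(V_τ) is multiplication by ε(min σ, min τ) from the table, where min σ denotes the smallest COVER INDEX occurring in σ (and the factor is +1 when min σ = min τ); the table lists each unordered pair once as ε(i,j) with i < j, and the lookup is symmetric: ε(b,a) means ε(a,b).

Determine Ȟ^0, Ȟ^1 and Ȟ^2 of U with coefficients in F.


nerve simplices:
  V12={c,e} V14={h} V23={i,n} V34={a,l}
C dims 4,4; δ0: rk 3, SNF 1^3
degree 0: 4−3−0 = 1 → Ȟ^0 ≅ Z
degree 1: 4−0−3 = 1 → Ȟ^1 ≅ Z
degree 2: 0−0−0 = 0 → Ȟ^2 ≅ 0

Ȟ^0(U;F) ≅ Z, Ȟ^1(U;F) ≅ Z and Ȟ^2(U;F) ≅ 0


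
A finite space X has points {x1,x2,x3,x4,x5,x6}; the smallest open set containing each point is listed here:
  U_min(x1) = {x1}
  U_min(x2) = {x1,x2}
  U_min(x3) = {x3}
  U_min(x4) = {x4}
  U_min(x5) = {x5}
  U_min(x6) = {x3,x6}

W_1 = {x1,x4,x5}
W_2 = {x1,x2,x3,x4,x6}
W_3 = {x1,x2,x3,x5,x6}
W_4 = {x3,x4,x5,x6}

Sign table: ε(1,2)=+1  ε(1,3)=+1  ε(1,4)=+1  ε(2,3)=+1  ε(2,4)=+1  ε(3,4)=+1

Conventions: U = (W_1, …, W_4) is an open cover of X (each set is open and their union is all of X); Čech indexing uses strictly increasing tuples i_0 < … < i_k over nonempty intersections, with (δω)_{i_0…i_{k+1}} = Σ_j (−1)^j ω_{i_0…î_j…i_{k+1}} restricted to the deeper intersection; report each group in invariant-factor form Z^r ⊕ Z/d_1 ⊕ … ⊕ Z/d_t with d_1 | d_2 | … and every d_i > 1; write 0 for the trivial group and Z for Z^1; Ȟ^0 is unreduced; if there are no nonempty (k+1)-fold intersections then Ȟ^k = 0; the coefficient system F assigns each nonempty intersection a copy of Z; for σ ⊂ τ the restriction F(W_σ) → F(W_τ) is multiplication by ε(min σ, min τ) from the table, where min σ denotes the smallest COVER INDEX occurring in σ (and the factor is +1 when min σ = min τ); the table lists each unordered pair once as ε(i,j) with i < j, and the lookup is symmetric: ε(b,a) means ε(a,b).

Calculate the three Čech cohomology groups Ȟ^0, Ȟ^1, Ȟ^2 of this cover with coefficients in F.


nerve of the cover:
  W12={x1,x4} W13={x1,x5} W14={x4,x5} W23={x1,x2,x3,x6} W24={x3,x4,x6} W34={x3,x5,x6}
  W123={x1} W124={x4} W134={x5} W234={x3,x6}
C dims 4,6,4; δ0: rk 3, SNF 1^3; δ1: rk 3, SNF 1^3
Ȟ^0 = (4 − 3) − 0 = 1, so Ȟ^0 ≅ Z
Ȟ^1 = (6 − 3) − 3 = 0, so Ȟ^1 ≅ 0
Ȟ^2 = (4 − 0) − 3 = 1, so Ȟ^2 ≅ Z

Ȟ^0(U;F) ≅ Z,  Ȟ^1(U;F) ≅ 0,  Ȟ^2(U;F) ≅ Z


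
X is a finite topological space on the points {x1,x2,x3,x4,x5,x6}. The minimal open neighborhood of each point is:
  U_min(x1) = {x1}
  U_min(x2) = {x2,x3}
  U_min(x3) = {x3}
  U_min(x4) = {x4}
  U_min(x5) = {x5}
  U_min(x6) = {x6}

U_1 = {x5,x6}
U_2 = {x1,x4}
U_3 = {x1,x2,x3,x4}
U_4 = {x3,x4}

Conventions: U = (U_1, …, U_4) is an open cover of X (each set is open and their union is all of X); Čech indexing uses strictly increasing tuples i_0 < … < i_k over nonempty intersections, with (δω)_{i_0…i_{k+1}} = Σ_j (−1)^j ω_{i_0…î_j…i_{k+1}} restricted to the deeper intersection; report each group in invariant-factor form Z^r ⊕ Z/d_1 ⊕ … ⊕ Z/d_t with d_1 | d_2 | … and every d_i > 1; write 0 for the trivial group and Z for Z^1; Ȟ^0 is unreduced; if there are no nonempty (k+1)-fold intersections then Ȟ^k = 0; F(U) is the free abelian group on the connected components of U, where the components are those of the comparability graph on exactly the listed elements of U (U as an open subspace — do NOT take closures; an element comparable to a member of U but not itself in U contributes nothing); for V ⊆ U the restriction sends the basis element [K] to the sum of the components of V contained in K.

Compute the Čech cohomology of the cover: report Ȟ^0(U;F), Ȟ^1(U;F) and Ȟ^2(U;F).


Ȟ^0(U;F) ≅ Z^5; Ȟ^1(U;F) ≅ 0; Ȟ^2(U;F) ≅ 0

nonempty overlaps:
  U23={x1,x4} U24={x4} U34={x3,x4}
  U234={x4}
components per intersection:
  U1: {x5} {x6}
  U2: {x1} {x4}
  U3: {x1} {x2,x3} {x4}
  U4: {x3} {x4}
  U23: {x1} {x4}
  U24: {x4}
  U34: {x3} {x4}
  U234: {x4}
C dims 9,5,1; δ0: rk 4, SNF 1^4; δ1: rk 1, SNF 1^1
degree 0: 9−4−0 = 5 → Ȟ^0 ≅ Z^5
degree 1: 5−1−4 = 0 → Ȟ^1 ≅ 0
degree 2: 1−0−1 = 0 → Ȟ^2 ≅ 0


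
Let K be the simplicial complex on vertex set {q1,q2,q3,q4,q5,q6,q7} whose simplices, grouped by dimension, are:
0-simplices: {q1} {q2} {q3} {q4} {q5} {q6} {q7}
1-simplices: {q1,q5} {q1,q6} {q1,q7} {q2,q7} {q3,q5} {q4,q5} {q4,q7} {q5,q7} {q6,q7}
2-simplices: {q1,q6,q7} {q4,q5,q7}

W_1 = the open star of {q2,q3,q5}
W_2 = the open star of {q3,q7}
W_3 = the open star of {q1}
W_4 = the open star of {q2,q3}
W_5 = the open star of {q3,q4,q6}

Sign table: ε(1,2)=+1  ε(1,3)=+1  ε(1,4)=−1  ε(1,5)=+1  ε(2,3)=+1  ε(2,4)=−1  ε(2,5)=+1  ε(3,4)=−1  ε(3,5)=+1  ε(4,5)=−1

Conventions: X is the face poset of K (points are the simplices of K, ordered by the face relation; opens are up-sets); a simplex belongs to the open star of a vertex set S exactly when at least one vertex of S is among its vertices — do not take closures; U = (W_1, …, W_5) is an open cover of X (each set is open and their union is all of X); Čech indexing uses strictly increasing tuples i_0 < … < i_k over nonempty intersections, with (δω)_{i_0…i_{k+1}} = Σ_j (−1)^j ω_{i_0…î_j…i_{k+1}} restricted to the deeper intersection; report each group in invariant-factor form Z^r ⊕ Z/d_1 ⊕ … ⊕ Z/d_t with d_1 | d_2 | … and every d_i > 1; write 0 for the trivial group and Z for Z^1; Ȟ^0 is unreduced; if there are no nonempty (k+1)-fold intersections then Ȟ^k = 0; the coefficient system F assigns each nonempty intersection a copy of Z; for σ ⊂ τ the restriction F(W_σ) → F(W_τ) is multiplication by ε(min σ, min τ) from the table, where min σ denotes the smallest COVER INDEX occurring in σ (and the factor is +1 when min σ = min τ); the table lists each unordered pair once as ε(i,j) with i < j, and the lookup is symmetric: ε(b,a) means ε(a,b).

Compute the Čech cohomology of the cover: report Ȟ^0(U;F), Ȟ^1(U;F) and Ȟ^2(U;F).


Ȟ^0(U;F) ≅ Z, Ȟ^1(U;F) ≅ Z and Ȟ^2(U;F) ≅ 0

cover nerve:
  W1={{q2},{q3},{q5},{q1,q5},{q2,q7},{q3,q5},{q4,q5},{q5,q7},{q4,q5,q7}} W2={{q3},{q7},{q1,q7},{q2,q7},{q3,q5},{q4,q7},{q5,q7},{q6,q7},{q1,q6,q7},{q4,q5,q7}} W3={{q1},{q1,q5},{q1,q6},{q1,q7},{q1,q6,q7}} W4={{q2},{q3},{q2,q7},{q3,q5}} W5={{q3},{q4},{q6},{q1,q6},{q3,q5},{q4,q5},{q4,q7},{q6,q7},{q1,q6,q7},{q4,q5,q7}}
  W12={{q3},{q2,q7},{q3,q5},{q5,q7},{q4,q5,q7}} W13={{q1,q5}} W14={{q2},{q3},{q2,q7},{q3,q5}} W15={{q3},{q3,q5},{q4,q5},{q4,q5,q7}} W23={{q1,q7},{q1,q6,q7}} W24={{q3},{q2,q7},{q3,q5}} W25={{q3},{q3,q5},{q4,q7},{q6,q7},{q1,q6,q7},{q4,q5,q7}} W35={{q1,q6},{q1,q6,q7}} W45={{q3},{q3,q5}}
  W124={{q3},{q2,q7},{q3,q5}} W125={{q3},{q3,q5},{q4,q5,q7}} W145={{q3},{q3,q5}} W235={{q1,q6,q7}} W245={{q3},{q3,q5}}
  W1245={{q3},{q3,q5}}
C dims 5,9,5,1; δ0: rk 4, SNF 1^4; δ1: rk 4, SNF 1^4; δ2: rk 1, SNF 1^1
Ȟ^0: (5−4)−0=1 ⇒ Z
Ȟ^1: (9−4)−4=1 ⇒ Z
Ȟ^2: (5−1)−4=0 ⇒ 0


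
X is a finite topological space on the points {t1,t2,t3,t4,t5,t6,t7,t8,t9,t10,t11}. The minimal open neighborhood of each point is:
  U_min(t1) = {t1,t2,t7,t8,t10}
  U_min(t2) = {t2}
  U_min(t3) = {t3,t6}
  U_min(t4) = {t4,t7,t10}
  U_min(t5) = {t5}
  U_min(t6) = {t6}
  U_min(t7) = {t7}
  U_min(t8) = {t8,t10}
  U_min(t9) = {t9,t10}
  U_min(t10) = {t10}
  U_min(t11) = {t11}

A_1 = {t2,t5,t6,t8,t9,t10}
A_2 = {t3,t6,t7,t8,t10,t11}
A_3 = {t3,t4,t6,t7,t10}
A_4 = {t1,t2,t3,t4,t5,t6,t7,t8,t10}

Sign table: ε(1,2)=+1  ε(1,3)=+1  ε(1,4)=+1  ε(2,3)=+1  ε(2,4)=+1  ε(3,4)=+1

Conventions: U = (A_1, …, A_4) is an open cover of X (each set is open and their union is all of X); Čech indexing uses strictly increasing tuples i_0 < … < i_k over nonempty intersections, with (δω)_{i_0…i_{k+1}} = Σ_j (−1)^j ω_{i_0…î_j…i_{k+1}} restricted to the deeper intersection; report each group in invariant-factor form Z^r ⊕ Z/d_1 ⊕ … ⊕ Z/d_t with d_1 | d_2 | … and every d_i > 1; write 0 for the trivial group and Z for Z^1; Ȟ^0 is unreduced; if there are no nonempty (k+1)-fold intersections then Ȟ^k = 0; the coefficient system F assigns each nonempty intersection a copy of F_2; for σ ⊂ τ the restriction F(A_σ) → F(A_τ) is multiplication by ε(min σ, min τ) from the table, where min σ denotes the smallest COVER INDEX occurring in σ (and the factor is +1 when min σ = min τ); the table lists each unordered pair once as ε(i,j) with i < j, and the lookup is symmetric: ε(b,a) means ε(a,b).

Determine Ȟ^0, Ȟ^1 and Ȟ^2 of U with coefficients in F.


Ȟ^0(U;F) ≅ Z/2; Ȟ^1(U;F) ≅ 0; Ȟ^2(U;F) ≅ 0

nonempty overlaps:
  A12={t6,t8,t10} A13={t6,t10} A14={t2,t5,t6,t8,t10} A23={t3,t6,t7,t10} A24={t3,t6,t7,t8,t10} A34={t3,t4,t6,t7,t10}
  A123={t6,t10} A124={t6,t8,t10} A134={t6,t10} A234={t3,t6,t7,t10}
  A1234={t6,t10}
C dims 4,6,4,1; δ0: rk_F2 3; δ1: rk_F2 3; δ2: rk_F2 1
degree 0: 4−3−0 = 1 → Ȟ^0 ≅ Z/2
degree 1: 6−3−3 = 0 → Ȟ^1 ≅ 0
degree 2: 4−1−3 = 0 → Ȟ^2 ≅ 0


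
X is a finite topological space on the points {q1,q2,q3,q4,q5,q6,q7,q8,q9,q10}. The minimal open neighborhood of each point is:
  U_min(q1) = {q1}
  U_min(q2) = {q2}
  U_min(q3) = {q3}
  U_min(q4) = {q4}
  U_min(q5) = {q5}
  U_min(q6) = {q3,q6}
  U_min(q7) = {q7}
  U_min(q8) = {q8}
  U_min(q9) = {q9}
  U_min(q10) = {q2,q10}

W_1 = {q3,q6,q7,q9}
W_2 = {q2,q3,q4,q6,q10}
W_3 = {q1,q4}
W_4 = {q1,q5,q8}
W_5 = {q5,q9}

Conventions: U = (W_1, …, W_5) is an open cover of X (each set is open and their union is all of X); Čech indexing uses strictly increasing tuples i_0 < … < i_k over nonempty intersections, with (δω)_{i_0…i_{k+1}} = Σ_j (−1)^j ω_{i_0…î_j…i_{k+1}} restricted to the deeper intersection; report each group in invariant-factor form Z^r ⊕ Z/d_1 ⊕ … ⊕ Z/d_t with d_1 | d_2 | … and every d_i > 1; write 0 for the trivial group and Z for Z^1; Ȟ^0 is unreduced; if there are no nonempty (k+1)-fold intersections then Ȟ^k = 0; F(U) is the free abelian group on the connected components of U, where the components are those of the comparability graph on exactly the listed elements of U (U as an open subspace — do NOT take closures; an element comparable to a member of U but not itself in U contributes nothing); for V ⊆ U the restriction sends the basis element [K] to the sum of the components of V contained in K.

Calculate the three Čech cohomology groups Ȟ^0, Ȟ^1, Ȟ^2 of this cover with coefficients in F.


nonempty overlaps:
  W12={q3,q6} W15={q9} W23={q4} W34={q1} W45={q5}
components per intersection:
  W1: {q3,q6} {q7} {q9}
  W2: {q2,q10} {q3,q6} {q4}
  W3: {q1} {q4}
  W4: {q1} {q5} {q8}
  W5: {q5} {q9}
  W12: {q3,q6}
  W15: {q9}
  W23: {q4}
  W34: {q1}
  W45: {q5}
C dims 13,5; δ0: rk 5, SNF 1^5
degree 0: 13−5−0 = 8 → Ȟ^0 ≅ Z^8
degree 1: 5−0−5 = 0 → Ȟ^1 ≅ 0
degree 2: 0−0−0 = 0 → Ȟ^2 ≅ 0

Ȟ^0(U;F) ≅ Z^8,  Ȟ^1(U;F) ≅ 0,  Ȟ^2(U;F) ≅ 0


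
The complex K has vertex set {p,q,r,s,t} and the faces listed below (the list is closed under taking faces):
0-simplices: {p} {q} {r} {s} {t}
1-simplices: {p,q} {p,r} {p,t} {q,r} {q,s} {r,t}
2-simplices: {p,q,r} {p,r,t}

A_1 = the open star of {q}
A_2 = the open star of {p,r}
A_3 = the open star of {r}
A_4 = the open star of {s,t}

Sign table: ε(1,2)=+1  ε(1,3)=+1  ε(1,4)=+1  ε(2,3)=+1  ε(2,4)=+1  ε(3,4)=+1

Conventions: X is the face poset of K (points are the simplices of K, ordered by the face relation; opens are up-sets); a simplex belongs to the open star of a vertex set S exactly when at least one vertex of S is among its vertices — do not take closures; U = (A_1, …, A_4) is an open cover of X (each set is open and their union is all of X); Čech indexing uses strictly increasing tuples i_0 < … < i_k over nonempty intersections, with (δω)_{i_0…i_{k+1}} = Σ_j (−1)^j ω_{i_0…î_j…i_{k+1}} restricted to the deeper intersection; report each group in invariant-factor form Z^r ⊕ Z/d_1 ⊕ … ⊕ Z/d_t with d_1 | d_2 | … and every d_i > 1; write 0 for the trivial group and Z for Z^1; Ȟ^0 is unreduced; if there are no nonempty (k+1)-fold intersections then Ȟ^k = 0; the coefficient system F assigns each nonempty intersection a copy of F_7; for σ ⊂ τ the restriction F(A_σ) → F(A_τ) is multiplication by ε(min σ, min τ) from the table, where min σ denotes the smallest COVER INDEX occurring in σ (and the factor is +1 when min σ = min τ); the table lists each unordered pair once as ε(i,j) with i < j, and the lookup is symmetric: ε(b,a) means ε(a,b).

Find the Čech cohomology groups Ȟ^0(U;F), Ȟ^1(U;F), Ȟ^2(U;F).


Ȟ^0(U;F) ≅ Z/7, Ȟ^1(U;F) ≅ Z/7, Ȟ^2(U;F) ≅ 0

nerve simplices:
  A1={{q},{p,q},{q,r},{q,s},{p,q,r}} A2={{p},{r},{p,q},{p,r},{p,t},{q,r},{r,t},{p,q,r},{p,r,t}} A3={{r},{p,r},{q,r},{r,t},{p,q,r},{p,r,t}} A4={{s},{t},{p,t},{q,s},{r,t},{p,r,t}}
  A12={{p,q},{q,r},{p,q,r}} A13={{q,r},{p,q,r}} A14={{q,s}} A23={{r},{p,r},{q,r},{r,t},{p,q,r},{p,r,t}} A24={{p,t},{r,t},{p,r,t}} A34={{r,t},{p,r,t}}
  A123={{q,r},{p,q,r}} A234={{r,t},{p,r,t}}
C dims 4,6,2; δ0: rk_F7 3; δ1: rk_F7 2
degree 0: 4−3−0 = 1 → Ȟ^0 ≅ Z/7
degree 1: 6−2−3 = 1 → Ȟ^1 ≅ Z/7
degree 2: 2−0−2 = 0 → Ȟ^2 ≅ 0
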